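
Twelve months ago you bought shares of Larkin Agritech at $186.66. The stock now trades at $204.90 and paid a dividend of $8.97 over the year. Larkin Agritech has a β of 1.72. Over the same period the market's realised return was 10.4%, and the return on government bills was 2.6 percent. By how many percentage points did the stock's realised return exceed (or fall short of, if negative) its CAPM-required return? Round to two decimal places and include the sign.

-1.44%

Realised HPR = (P1 + D1 − P0) / P0 = (204.90 + 8.97 − 186.66) / 186.66 = 27.21 / 186.66 = 14.5773%
MRP = 10.4% − 2.6% = 7.80%
CAPM required = R_f + β·MRP = 2.6% + 1.72 × 7.8% = 16.0160%
α = realised − required = 14.5773% − 16.0160% = -1.44%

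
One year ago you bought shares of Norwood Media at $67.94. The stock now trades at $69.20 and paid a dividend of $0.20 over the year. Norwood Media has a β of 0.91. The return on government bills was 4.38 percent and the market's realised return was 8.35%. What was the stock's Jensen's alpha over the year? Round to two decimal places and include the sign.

Realised HPR = (P1 + D1 − P0) / P0 = (69.20 + 0.20 − 67.94) / 67.94 = 1.46 / 67.94 = 2.1490%
MRP = 8.35% − 4.38% = 3.97%
CAPM required = R_f + β·MRP = 4.38% + 0.91 × 3.97% = 7.9927%
α = realised − required = 2.1490% − 7.9927% = -5.84%

-5.84%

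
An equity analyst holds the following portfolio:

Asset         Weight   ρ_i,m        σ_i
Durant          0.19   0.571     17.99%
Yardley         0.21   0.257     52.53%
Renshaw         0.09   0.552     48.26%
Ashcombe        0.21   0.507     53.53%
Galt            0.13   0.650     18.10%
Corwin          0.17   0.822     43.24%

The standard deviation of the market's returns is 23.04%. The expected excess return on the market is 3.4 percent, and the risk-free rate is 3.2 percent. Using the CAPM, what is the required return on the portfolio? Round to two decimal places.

6.22%

β_Durant = 0.571 × 17.99% / 23.04% = 0.4458
β_Yardley = 0.257 × 52.53% / 23.04% = 0.5859
β_Renshaw = 0.552 × 48.26% / 23.04% = 1.1562
β_Ashcombe = 0.507 × 53.53% / 23.04% = 1.1779
β_Galt = 0.650 × 18.10% / 23.04% = 0.5106
β_Corwin = 0.822 × 43.24% / 23.04% = 1.5427
β_P = Σ w_i β_i = 0.19×0.4458 + 0.21×0.5859 + 0.09×1.1562 + 0.21×1.1779 + 0.13×0.5106 + 0.17×1.5427 = 0.8878
E(R_P) = R_f + β_P × MRP = 3.2% + 0.8878 × 3.4% = 6.22%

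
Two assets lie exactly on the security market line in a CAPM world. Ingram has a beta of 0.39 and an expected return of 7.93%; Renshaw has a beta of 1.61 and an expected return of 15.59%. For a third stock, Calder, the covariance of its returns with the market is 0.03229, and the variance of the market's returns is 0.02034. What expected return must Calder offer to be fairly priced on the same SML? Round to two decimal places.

15.45%

MRP = (15.59% − 7.93%) / (1.61 − 0.39) = 6.2787%
R_f = 7.93% − 0.39 × 6.2787% = 5.4813%
β_Calder = Cov / Var(R_m) = 0.03229 / 0.02034 = 1.5875
E(R_Calder) = R_f + β × MRP = 5.4813% + 1.5875 × 6.2787% = 15.45%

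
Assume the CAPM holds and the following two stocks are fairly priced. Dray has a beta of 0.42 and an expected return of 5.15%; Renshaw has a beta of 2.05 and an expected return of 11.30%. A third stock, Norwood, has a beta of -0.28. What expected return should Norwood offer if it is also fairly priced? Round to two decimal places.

MRP (SML slope) = (11.30% − 5.15%) / (2.05 − 0.42) = 6.15% / 1.63 = 3.7730%
R_f (intercept) = 5.15% − 0.42 × 3.7730% = 3.5653%
E(R_Norwood) = R_f + β × MRP = 3.5653% + -0.28 × 3.7730% = 2.51%

2.51%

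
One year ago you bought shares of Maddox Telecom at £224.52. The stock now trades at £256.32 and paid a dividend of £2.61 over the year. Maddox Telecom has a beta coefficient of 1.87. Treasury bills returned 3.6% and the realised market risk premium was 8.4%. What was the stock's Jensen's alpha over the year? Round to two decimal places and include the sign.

Realised HPR = (P1 + D1 − P0) / P0 = (256.32 + 2.61 − 224.52) / 224.52 = 34.41 / 224.52 = 15.3260%
CAPM required = R_f + β·MRP = 3.6% + 1.87 × 8.4% = 19.3080%
α = realised − required = 15.3260% − 19.3080% = -3.98%

-3.98%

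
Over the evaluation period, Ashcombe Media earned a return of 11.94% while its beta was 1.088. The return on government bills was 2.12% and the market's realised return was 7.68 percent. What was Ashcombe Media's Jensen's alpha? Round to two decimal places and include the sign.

Market excess return = 7.68% − 2.12% = 5.56%
CAPM benchmark = R_f + β(R_m − R_f) = 2.12% + 1.088 × 5.56% = 8.16928%
α = actual − benchmark = 11.94% − 8.16928% = +3.77%

+3.77%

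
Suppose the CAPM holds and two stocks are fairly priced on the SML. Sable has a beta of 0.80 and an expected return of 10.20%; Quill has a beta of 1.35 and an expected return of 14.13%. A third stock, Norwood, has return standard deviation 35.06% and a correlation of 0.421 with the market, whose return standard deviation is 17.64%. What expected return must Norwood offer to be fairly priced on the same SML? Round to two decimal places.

MRP = (14.13% − 10.20%) / (1.35 − 0.80) = 7.1455%
R_f = 10.20% − 0.80 × 7.1455% = 4.4836%
β_Norwood = ρ·σ_i/σ_m = 0.421 × 35.06 / 17.64 = 0.8367
E(R_Norwood) = R_f + β × MRP = 4.4836% + 0.8367 × 7.1455% = 10.46%

10.46%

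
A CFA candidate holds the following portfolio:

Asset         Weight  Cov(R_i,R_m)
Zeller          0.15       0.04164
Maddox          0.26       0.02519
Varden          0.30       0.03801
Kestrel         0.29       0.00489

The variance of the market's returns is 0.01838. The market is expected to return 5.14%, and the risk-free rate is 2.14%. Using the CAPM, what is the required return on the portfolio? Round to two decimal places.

β_Zeller = 0.04164 / 0.01838 = 2.2655
β_Maddox = 0.02519 / 0.01838 = 1.3705
β_Varden = 0.03801 / 0.01838 = 2.0680
β_Kestrel = 0.00489 / 0.01838 = 0.2661
β_P = Σ w_i β_i = 0.15×2.2655 + 0.26×1.3705 + 0.30×2.0680 + 0.29×0.2661 = 1.3937
MRP = 5.14% − 2.14% = 3.00%
E(R_P) = R_f + β_P × MRP = 2.14% + 1.3937 × 3.00% = 6.32%

6.32%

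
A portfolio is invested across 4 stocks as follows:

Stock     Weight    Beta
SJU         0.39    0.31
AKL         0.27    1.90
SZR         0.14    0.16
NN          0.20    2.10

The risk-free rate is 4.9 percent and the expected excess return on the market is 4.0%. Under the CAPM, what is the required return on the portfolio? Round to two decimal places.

β_P = Σ w_i β_i = 0.39×0.31 + 0.27×1.90 + 0.14×0.16 + 0.20×2.10 = 1.0763
E(R_P) = R_f + β_P × MRP = 4.9% + 1.0763 × 4.0% = 9.21%

9.21%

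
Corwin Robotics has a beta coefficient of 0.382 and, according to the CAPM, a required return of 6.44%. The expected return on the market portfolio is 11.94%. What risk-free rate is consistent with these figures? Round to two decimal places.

3.04%

E(R) = R_f + β(E(R_m) − R_f) = R_f(1 − β) + β·E(R_m)
6.44% = R_f × (1 − 0.382) + 0.382 × 11.94%
6.44% = R_f × 0.618 + 4.56108%
R_f = (6.44% − 4.56108%) / 0.618 = 3.04%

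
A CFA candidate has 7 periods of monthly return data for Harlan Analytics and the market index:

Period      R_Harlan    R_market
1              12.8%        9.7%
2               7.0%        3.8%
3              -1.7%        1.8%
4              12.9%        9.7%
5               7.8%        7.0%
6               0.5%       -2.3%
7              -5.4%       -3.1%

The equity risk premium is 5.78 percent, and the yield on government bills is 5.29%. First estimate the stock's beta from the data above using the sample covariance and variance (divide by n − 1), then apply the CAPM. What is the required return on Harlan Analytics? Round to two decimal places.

Mean R_i = (12.8 + 7.0 − 1.7 + 12.9 + 7.8 + 0.5 − 5.4) / 7 = 4.8429%
Mean R_m = (9.7 + 3.8 + 1.8 + 9.7 + 7.0 − 2.3 − 3.1) / 7 = 3.8000%
Σ(R_i − R̄_i)(R_m − R̄_m) = 214.2000  ⇒  Cov = 214.2000 / 6 = 35.7000
Σ(R_m − R̄_m)² = 168.6800  ⇒  Var(R_m) = 168.6800 / 6 = 28.1133
β = Cov / Var(R_m) = 35.7000 / 28.1133 = 1.2699
E(R) = R_f + β × MRP = 5.29% + 1.2699 × 5.78% = 12.63%

12.63%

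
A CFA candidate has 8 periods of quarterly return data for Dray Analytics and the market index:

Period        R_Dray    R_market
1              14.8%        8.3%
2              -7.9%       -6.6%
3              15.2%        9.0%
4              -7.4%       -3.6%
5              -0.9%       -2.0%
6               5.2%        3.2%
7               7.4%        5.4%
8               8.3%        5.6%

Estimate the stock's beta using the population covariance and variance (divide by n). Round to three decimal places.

Mean R_i = (14.8 − 7.9 + 15.2 − 7.4 − 0.9 + 5.2 + 7.4 + 8.3) / 8 = 4.3375%
Mean R_m = (8.3 − 6.6 + 9.0 − 3.6 − 2.0 + 3.2 + 5.4 + 5.6) / 8 = 2.4125%
Σ(R_i − R̄_i)(R_m − R̄_m) = 359.5863  ⇒  Cov = 359.5863 / 8 = 44.9483
Σ(R_m − R̄_m)² = 234.6088  ⇒  Var(R_m) = 234.6088 / 8 = 29.3261
β = Cov / Var(R_m) = 44.9483 / 29.3261 = 1.5327

1.533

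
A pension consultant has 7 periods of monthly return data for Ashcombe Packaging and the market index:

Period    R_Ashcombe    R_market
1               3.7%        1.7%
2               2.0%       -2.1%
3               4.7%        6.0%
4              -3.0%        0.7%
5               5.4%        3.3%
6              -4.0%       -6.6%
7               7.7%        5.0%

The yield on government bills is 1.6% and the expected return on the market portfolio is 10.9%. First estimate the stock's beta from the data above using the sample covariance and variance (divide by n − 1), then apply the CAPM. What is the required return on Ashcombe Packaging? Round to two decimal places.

Mean R_i = (3.7 + 2.0 + 4.7 − 3.0 + 5.4 − 4.0 + 7.7) / 7 = 2.3571%
Mean R_m = (1.7 − 2.1 + 6.0 + 0.7 + 3.3 − 6.6 + 5.0) / 7 = 1.1429%
Σ(R_i − R̄_i)(R_m − R̄_m) = 92.0529  ⇒  Cov = 92.0529 / 6 = 15.3422
Σ(R_m − R̄_m)² = 114.0971  ⇒  Var(R_m) = 114.0971 / 6 = 19.0162
β = Cov / Var(R_m) = 15.3422 / 19.0162 = 0.8068
MRP = 10.9% − 1.6% = 9.30%
E(R) = R_f + β × MRP = 1.6% + 0.8068 × 9.3% = 9.10%

9.10%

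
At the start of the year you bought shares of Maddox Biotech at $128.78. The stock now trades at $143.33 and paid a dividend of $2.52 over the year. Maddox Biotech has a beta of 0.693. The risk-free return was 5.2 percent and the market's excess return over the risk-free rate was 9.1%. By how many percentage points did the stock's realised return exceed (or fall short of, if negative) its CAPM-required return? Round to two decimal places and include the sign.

Realised HPR = (P1 + D1 − P0) / P0 = (143.33 + 2.52 − 128.78) / 128.78 = 17.07 / 128.78 = 13.2552%
CAPM required = R_f + β·MRP = 5.2% + 0.693 × 9.1% = 11.5063%
α = realised − required = 13.2552% − 11.5063% = +1.75%

+1.75%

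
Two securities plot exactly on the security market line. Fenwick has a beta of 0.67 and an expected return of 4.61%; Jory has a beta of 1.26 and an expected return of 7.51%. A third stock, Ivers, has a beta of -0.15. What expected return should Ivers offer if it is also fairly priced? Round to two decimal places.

MRP (SML slope) = (7.51% − 4.61%) / (1.26 − 0.67) = 2.90% / 0.59 = 4.9153%
R_f (intercept) = 4.61% − 0.67 × 4.9153% = 1.3167%
E(R_Ivers) = R_f + β × MRP = 1.3167% + -0.15 × 4.9153% = 0.58%

0.58%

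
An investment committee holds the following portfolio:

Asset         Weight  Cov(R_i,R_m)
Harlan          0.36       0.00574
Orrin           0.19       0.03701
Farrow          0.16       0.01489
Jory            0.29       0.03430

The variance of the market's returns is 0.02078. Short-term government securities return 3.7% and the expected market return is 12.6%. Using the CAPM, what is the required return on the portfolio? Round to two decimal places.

12.88%

β_Harlan = 0.00574 / 0.02078 = 0.2762
β_Orrin = 0.03701 / 0.02078 = 1.7810
β_Farrow = 0.01489 / 0.02078 = 0.7166
β_Jory = 0.03430 / 0.02078 = 1.6506
β_P = Σ w_i β_i = 0.36×0.2762 + 0.19×1.7810 + 0.16×0.7166 + 0.29×1.6506 = 1.0312
MRP = 12.6% − 3.7% = 8.90%
E(R_P) = R_f + β_P × MRP = 3.7% + 1.0312 × 8.9% = 12.88%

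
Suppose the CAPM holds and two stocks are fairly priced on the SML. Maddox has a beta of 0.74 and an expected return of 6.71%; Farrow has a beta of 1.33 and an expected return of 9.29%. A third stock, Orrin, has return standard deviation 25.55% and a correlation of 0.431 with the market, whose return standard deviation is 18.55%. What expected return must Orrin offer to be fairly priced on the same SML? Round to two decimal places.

MRP = (9.29% − 6.71%) / (1.33 − 0.74) = 4.3729%
R_f = 6.71% − 0.74 × 4.3729% = 3.4741%
β_Orrin = ρ·σ_i/σ_m = 0.431 × 25.55 / 18.55 = 0.5936
E(R_Orrin) = R_f + β × MRP = 3.4741% + 0.5936 × 4.3729% = 6.07%

6.07%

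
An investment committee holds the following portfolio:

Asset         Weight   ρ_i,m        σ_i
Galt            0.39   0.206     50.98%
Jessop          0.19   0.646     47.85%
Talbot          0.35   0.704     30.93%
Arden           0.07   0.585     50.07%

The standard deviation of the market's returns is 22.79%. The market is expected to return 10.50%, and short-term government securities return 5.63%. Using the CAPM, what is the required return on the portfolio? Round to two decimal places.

β_Galt = 0.206 × 50.98% / 22.79% = 0.4608
β_Jessop = 0.646 × 47.85% / 22.79% = 1.3563
β_Talbot = 0.704 × 30.93% / 22.79% = 0.9555
β_Arden = 0.585 × 50.07% / 22.79% = 1.2853
β_P = Σ w_i β_i = 0.39×0.4608 + 0.19×1.3563 + 0.35×0.9555 + 0.07×1.2853 = 0.8618
MRP = 10.50% − 5.63% = 4.87%
E(R_P) = R_f + β_P × MRP = 5.63% + 0.8618 × 4.87% = 9.83%

9.83%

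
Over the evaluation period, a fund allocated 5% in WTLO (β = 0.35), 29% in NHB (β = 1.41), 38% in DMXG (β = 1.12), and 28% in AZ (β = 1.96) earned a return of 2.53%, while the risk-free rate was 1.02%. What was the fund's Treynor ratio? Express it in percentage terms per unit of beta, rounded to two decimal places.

1.08%

β_P = 0.05×0.35 + 0.29×1.41 + 0.38×1.12 + 0.28×1.96 = 1.4008
Treynor = (R_P − R_f) / β_P = (2.53% − 1.02%) / 1.4008 = 1.51% / 1.4008 = 1.08%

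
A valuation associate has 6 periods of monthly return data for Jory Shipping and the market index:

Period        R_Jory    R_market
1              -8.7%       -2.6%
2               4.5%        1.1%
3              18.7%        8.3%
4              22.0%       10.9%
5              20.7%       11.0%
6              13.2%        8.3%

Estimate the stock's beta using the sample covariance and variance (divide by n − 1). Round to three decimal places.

Mean R_i = (-8.7 + 4.5 + 18.7 + 22.0 + 20.7 + 13.2) / 6 = 11.7333%
Mean R_m = (-2.6 + 1.1 + 8.3 + 10.9 + 11.0 + 8.3) / 6 = 6.1667%
Σ(R_i − R̄_i)(R_m − R̄_m) = 325.7067  ⇒  Cov = 325.7067 / 5 = 65.1413
Σ(R_m − R̄_m)² = 157.3933  ⇒  Var(R_m) = 157.3933 / 5 = 31.4787
β = Cov / Var(R_m) = 65.1413 / 31.4787 = 2.0694

2.069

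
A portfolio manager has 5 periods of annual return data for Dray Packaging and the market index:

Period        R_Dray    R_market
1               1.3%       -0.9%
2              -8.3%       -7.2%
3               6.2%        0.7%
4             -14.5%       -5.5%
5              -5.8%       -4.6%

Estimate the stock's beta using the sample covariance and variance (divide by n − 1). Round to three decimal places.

Mean R_i = (1.3 − 8.3 + 6.2 − 14.5 − 5.8) / 5 = -4.2200%
Mean R_m = (-0.9 − 7.2 + 0.7 − 5.5 − 4.6) / 5 = -3.5000%
Σ(R_i − R̄_i)(R_m − R̄_m) = 95.5100  ⇒  Cov = 95.5100 / 4 = 23.8775
Σ(R_m − R̄_m)² = 43.3000  ⇒  Var(R_m) = 43.3000 / 4 = 10.8250
β = Cov / Var(R_m) = 23.8775 / 10.8250 = 2.2058

2.206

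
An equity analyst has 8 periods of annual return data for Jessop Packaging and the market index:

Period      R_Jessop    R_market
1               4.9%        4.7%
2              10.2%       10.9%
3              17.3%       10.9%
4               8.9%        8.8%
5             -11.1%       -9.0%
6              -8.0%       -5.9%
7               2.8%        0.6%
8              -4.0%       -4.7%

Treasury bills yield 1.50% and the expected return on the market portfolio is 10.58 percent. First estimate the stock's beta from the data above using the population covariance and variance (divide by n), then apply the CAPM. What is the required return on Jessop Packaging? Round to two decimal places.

12.30%

Mean R_i = (4.9 + 10.2 + 17.3 + 8.9 − 11.1 − 8.0 + 2.8 − 4.0) / 8 = 2.6250%
Mean R_m = (4.7 + 10.9 + 10.9 + 8.8 − 9.0 − 5.9 + 0.6 − 4.7) / 8 = 2.0375%
Σ(R_i − R̄_i)(R_m − R̄_m) = 525.8925  ⇒  Cov = 525.8925 / 8 = 65.7366
Σ(R_m − R̄_m)² = 442.1988  ⇒  Var(R_m) = 442.1988 / 8 = 55.2749
β = Cov / Var(R_m) = 65.7366 / 55.2749 = 1.1893
MRP = 10.58% − 1.50% = 9.08%
E(R) = R_f + β × MRP = 1.50% + 1.1893 × 9.08% = 12.30%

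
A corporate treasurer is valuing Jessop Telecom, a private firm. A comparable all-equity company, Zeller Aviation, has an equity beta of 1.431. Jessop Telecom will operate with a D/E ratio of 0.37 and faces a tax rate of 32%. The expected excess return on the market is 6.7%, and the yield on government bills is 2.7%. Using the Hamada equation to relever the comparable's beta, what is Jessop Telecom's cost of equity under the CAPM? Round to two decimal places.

14.70%

β_L = β_U × [1 + (1 − t)(D/E)] = 1.431 × [1 + (1 − 0.32) × 0.37]
    = 1.431 × [1 + 0.68 × 0.37] = 1.431 × 1.2516 = 1.7910
E(R) = R_f + β_L × MRP = 2.7% + 1.7910 × 6.7% = 14.70%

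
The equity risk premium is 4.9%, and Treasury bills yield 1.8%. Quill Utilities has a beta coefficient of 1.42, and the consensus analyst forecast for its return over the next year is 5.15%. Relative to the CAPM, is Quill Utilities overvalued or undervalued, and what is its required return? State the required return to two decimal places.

Required return = R_f + β·MRP = 1.8% + 1.42 × 4.9% = 8.76%
Forecast 5.15% < required 8.76% → the stock plots below the SML → overvalued.

Overvalued; required return 8.76%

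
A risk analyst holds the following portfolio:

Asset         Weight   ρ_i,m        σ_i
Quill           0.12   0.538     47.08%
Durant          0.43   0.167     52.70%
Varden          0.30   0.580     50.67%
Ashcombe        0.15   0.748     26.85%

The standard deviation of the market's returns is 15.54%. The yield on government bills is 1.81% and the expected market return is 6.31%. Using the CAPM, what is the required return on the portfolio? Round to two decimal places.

β_Quill = 0.538 × 47.08% / 15.54% = 1.6299
β_Durant = 0.167 × 52.70% / 15.54% = 0.5663
β_Varden = 0.580 × 50.67% / 15.54% = 1.8912
β_Ashcombe = 0.748 × 26.85% / 15.54% = 1.2924
β_P = Σ w_i β_i = 0.12×1.6299 + 0.43×0.5663 + 0.30×1.8912 + 0.15×1.2924 = 1.2003
MRP = 6.31% − 1.81% = 4.50%
E(R_P) = R_f + β_P × MRP = 1.81% + 1.2003 × 4.50% = 7.21%

7.21%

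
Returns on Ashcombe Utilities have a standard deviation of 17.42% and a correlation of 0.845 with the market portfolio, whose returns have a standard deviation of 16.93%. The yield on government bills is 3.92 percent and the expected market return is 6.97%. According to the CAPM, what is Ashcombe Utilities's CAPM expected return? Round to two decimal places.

6.57%

β = ρ × σ_i / σ_m = 0.845 × 17.42% / 16.93% = 0.8695
MRP = 6.97% − 3.92% = 3.05%
E(R) = 3.92% + 0.8695 × 3.05% = 6.57%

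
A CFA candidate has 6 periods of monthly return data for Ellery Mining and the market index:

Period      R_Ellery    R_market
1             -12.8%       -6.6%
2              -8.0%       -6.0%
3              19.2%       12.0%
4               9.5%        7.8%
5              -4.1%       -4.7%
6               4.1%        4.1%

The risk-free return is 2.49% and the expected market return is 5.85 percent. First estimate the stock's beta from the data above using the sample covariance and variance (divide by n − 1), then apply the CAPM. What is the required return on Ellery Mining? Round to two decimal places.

Mean R_i = (-12.8 − 8.0 + 19.2 + 9.5 − 4.1 + 4.1) / 6 = 1.3167%
Mean R_m = (-6.6 − 6.0 + 12.0 + 7.8 − 4.7 + 4.1) / 6 = 1.1000%
Σ(R_i − R̄_i)(R_m − R̄_m) = 464.3700  ⇒  Cov = 464.3700 / 5 = 92.8740
Σ(R_m − R̄_m)² = 316.0400  ⇒  Var(R_m) = 316.0400 / 5 = 63.2080
β = Cov / Var(R_m) = 92.8740 / 63.2080 = 1.4693
MRP = 5.85% − 2.49% = 3.36%
E(R) = R_f + β × MRP = 2.49% + 1.4693 × 3.36% = 7.43%

7.43%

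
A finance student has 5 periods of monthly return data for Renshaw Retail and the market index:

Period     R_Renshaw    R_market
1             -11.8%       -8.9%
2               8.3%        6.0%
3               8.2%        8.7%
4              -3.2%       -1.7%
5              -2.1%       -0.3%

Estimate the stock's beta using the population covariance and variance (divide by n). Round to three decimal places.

Mean R_i = (-11.8 + 8.3 + 8.2 − 3.2 − 2.1) / 5 = -0.1200%
Mean R_m = (-8.9 + 6.0 + 8.7 − 1.7 − 0.3) / 5 = 0.7600%
Σ(R_i − R̄_i)(R_m − R̄_m) = 232.6860  ⇒  Cov = 232.6860 / 5 = 46.5372
Σ(R_m − R̄_m)² = 190.9920  ⇒  Var(R_m) = 190.9920 / 5 = 38.1984
β = Cov / Var(R_m) = 46.5372 / 38.1984 = 1.2183

1.218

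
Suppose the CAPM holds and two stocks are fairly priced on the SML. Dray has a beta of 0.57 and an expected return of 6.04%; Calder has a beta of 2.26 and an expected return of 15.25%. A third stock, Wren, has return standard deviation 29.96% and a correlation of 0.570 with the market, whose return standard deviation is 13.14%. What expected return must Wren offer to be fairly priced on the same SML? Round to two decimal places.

10.02%

MRP = (15.25% − 6.04%) / (2.26 − 0.57) = 5.4497%
R_f = 6.04% − 0.57 × 5.4497% = 2.9337%
β_Wren = ρ·σ_i/σ_m = 0.570 × 29.96 / 13.14 = 1.2996
E(R_Wren) = R_f + β × MRP = 2.9337% + 1.2996 × 5.4497% = 10.02%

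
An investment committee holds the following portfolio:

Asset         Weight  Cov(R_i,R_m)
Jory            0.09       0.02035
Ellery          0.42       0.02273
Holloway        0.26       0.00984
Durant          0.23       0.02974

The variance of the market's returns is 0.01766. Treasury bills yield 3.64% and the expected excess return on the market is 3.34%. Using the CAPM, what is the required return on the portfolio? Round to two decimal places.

7.57%

β_Jory = 0.02035 / 0.01766 = 1.1523
β_Ellery = 0.02273 / 0.01766 = 1.2871
β_Holloway = 0.00984 / 0.01766 = 0.5572
β_Durant = 0.02974 / 0.01766 = 1.6840
β_P = Σ w_i β_i = 0.09×1.1523 + 0.42×1.2871 + 0.26×0.5572 + 0.23×1.6840 = 1.1765
E(R_P) = R_f + β_P × MRP = 3.64% + 1.1765 × 3.34% = 7.57%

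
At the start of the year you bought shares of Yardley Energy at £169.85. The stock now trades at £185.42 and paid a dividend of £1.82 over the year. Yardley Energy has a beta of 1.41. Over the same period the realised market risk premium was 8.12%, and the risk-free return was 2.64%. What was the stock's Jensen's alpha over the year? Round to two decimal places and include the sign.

-3.85%

Realised HPR = (P1 + D1 − P0) / P0 = (185.42 + 1.82 − 169.85) / 169.85 = 17.39 / 169.85 = 10.2384%
CAPM required = R_f + β·MRP = 2.64% + 1.41 × 8.12% = 14.0892%
α = realised − required = 10.2384% − 14.0892% = -3.85%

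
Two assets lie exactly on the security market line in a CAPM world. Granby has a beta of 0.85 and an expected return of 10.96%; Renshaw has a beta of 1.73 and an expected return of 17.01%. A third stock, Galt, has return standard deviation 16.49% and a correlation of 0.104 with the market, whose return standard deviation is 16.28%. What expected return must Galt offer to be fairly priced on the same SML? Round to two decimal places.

5.84%

MRP = (17.01% − 10.96%) / (1.73 − 0.85) = 6.8750%
R_f = 10.96% − 0.85 × 6.8750% = 5.1163%
β_Galt = ρ·σ_i/σ_m = 0.104 × 16.49 / 16.28 = 0.1053
E(R_Galt) = R_f + β × MRP = 5.1163% + 0.1053 × 6.8750% = 5.84%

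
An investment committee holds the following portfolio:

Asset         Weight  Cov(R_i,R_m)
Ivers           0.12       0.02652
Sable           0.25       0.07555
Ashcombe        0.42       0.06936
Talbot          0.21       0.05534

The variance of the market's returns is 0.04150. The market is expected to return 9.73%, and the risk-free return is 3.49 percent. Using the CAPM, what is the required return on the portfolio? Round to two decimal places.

12.94%

β_Ivers = 0.02652 / 0.04150 = 0.6390
β_Sable = 0.07555 / 0.04150 = 1.8205
β_Ashcombe = 0.06936 / 0.04150 = 1.6713
β_Talbot = 0.05534 / 0.04150 = 1.3335
β_P = Σ w_i β_i = 0.12×0.6390 + 0.25×1.8205 + 0.42×1.6713 + 0.21×1.3335 = 1.5138
MRP = 9.73% − 3.49% = 6.24%
E(R_P) = R_f + β_P × MRP = 3.49% + 1.5138 × 6.24% = 12.94%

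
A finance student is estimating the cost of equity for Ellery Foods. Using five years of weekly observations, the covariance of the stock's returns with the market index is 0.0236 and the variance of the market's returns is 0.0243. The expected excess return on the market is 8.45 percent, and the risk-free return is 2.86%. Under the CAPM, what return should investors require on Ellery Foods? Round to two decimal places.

11.07%

β = Cov(R_i, R_m) / Var(R_m) = 0.0236 / 0.0243 = 0.9712
E(R) = R_f + β × MRP = 2.86% + 0.9712 × 8.45% = 11.07%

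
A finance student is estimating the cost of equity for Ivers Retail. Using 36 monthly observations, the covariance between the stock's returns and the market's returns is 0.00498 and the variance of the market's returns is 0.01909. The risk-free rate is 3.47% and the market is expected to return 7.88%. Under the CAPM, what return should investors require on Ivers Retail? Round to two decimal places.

4.62%

β = Cov(R_i, R_m) / Var(R_m) = 0.00498 / 0.01909 = 0.2609
MRP = 7.88% − 3.47% = 4.41%
E(R) = R_f + β × MRP = 3.47% + 0.2609 × 4.41% = 4.62%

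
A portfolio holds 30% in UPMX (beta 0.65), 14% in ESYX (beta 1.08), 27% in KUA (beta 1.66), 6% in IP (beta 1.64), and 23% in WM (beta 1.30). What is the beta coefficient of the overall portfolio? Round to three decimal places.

1.192

β_P = Σ w_i β_i = 0.30×0.65 + 0.14×1.08 + 0.27×1.66 + 0.06×1.64 + 0.23×1.30 = 1.1918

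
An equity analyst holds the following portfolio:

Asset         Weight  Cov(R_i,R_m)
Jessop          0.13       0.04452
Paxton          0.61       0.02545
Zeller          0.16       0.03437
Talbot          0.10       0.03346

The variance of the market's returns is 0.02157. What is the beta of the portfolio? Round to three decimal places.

1.398

β_Jessop = 0.04452 / 0.02157 = 2.0640
β_Paxton = 0.02545 / 0.02157 = 1.1799
β_Zeller = 0.03437 / 0.02157 = 1.5934
β_Talbot = 0.03346 / 0.02157 = 1.5512
β_P = Σ w_i β_i = 0.13×2.0640 + 0.61×1.1799 + 0.16×1.5934 + 0.10×1.5512 = 1.3981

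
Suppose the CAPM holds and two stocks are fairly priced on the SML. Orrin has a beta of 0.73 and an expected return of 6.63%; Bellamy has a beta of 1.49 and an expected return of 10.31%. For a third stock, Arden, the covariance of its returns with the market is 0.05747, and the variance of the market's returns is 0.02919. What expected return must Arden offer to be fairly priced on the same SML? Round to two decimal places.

MRP = (10.31% − 6.63%) / (1.49 − 0.73) = 4.8421%
R_f = 6.63% − 0.73 × 4.8421% = 3.0953%
β_Arden = Cov / Var(R_m) = 0.05747 / 0.02919 = 1.9688
E(R_Arden) = R_f + β × MRP = 3.0953% + 1.9688 × 4.8421% = 12.63%

12.63%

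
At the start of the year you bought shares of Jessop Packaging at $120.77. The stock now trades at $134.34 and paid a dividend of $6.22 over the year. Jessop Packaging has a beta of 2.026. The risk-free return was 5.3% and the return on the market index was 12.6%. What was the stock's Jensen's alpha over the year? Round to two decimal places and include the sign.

-3.70%

Realised HPR = (P1 + D1 − P0) / P0 = (134.34 + 6.22 − 120.77) / 120.77 = 19.79 / 120.77 = 16.3865%
MRP = 12.6% − 5.3% = 7.30%
CAPM required = R_f + β·MRP = 5.3% + 2.026 × 7.3% = 20.0898%
α = realised − required = 16.3865% − 20.0898% = -3.70%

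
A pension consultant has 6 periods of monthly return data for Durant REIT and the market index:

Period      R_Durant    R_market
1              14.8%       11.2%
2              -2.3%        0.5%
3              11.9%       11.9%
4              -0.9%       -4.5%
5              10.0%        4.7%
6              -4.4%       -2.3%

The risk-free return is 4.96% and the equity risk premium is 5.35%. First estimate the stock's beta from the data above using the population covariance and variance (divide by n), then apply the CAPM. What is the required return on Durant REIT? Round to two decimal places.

10.88%

Mean R_i = (14.8 − 2.3 + 11.9 − 0.9 + 10.0 − 4.4) / 6 = 4.8500%
Mean R_m = (11.2 + 0.5 + 11.9 − 4.5 + 4.7 − 2.3) / 6 = 3.5833%
Σ(R_i − R̄_i)(R_m − R̄_m) = 263.1150  ⇒  Cov = 263.1150 / 6 = 43.8525
Σ(R_m − R̄_m)² = 237.8883  ⇒  Var(R_m) = 237.8883 / 6 = 39.6481
β = Cov / Var(R_m) = 43.8525 / 39.6481 = 1.1060
E(R) = R_f + β × MRP = 4.96% + 1.1060 × 5.35% = 10.88%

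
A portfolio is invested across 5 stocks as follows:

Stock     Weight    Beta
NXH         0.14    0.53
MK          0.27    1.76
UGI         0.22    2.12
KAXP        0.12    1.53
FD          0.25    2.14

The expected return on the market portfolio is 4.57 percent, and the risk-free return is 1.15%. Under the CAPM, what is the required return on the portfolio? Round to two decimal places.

β_P = Σ w_i β_i = 0.14×0.53 + 0.27×1.76 + 0.22×2.12 + 0.12×1.53 + 0.25×2.14 = 1.7344
MRP = 4.57% − 1.15% = 3.42%
E(R_P) = R_f + β_P × MRP = 1.15% + 1.7344 × 3.42% = 7.08%

7.08%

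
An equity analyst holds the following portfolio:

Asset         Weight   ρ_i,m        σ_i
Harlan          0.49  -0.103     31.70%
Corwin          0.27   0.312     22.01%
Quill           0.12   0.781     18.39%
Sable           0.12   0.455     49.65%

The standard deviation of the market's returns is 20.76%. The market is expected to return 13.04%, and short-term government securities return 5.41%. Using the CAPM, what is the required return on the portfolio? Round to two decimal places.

β_Harlan = -0.103 × 31.70% / 20.76% = -0.1573
β_Corwin = 0.312 × 22.01% / 20.76% = 0.3308
β_Quill = 0.781 × 18.39% / 20.76% = 0.6918
β_Sable = 0.455 × 49.65% / 20.76% = 1.0882
β_P = Σ w_i β_i = 0.49×-0.1573 + 0.27×0.3308 + 0.12×0.6918 + 0.12×1.0882 = 0.2258
MRP = 13.04% − 5.41% = 7.63%
E(R_P) = R_f + β_P × MRP = 5.41% + 0.2258 × 7.63% = 7.13%

7.13%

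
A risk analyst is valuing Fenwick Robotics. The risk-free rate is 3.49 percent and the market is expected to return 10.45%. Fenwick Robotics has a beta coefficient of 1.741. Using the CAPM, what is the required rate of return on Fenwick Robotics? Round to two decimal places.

Market risk premium = E(R_m) − R_f = 10.45% − 3.49% = 6.96%
E(R) = R_f + β × MRP = 3.49% + 1.741 × 6.96% = 15.61%

15.61%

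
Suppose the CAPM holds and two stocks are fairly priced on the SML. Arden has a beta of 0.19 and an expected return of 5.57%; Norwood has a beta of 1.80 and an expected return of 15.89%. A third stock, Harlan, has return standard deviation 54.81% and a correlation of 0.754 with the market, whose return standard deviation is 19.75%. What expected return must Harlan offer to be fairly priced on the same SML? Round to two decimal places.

MRP = (15.89% − 5.57%) / (1.80 − 0.19) = 6.4099%
R_f = 5.57% − 0.19 × 6.4099% = 4.3521%
β_Harlan = ρ·σ_i/σ_m = 0.754 × 54.81 / 19.75 = 2.0925
E(R_Harlan) = R_f + β × MRP = 4.3521% + 2.0925 × 6.4099% = 17.76%

17.76%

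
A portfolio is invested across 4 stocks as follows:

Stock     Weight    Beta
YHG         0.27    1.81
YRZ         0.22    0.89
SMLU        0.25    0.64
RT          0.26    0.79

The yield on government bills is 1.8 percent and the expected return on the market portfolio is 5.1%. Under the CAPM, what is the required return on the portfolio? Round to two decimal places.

β_P = Σ w_i β_i = 0.27×1.81 + 0.22×0.89 + 0.25×0.64 + 0.26×0.79 = 1.0499
MRP = 5.1% − 1.8% = 3.30%
E(R_P) = R_f + β_P × MRP = 1.8% + 1.0499 × 3.3% = 5.26%

5.26%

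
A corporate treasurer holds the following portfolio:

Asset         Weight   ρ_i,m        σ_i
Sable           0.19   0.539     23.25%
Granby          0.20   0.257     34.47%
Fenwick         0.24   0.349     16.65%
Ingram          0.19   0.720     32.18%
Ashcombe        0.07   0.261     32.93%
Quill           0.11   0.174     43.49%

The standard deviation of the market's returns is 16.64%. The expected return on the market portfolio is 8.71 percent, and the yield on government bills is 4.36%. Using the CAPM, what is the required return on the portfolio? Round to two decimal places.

β_Sable = 0.539 × 23.25% / 16.64% = 0.7531
β_Granby = 0.257 × 34.47% / 16.64% = 0.5324
β_Fenwick = 0.349 × 16.65% / 16.64% = 0.3492
β_Ingram = 0.720 × 32.18% / 16.64% = 1.3924
β_Ashcombe = 0.261 × 32.93% / 16.64% = 0.5165
β_Quill = 0.174 × 43.49% / 16.64% = 0.4548
β_P = Σ w_i β_i = 0.19×0.7531 + 0.20×0.5324 + 0.24×0.3492 + 0.19×1.3924 + 0.07×0.5165 + 0.11×0.4548 = 0.6841
MRP = 8.71% − 4.36% = 4.35%
E(R_P) = R_f + β_P × MRP = 4.36% + 0.6841 × 4.35% = 7.34%

7.34%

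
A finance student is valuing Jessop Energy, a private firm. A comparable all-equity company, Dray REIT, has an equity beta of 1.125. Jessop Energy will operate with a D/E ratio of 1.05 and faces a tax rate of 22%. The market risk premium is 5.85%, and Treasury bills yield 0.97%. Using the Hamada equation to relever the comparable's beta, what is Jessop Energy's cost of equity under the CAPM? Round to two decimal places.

β_L = β_U × [1 + (1 − t)(D/E)] = 1.125 × [1 + (1 − 0.22) × 1.05]
    = 1.125 × [1 + 0.78 × 1.05] = 1.125 × 1.8190 = 2.0464
E(R) = R_f + β_L × MRP = 0.97% + 2.0464 × 5.85% = 12.94%

12.94%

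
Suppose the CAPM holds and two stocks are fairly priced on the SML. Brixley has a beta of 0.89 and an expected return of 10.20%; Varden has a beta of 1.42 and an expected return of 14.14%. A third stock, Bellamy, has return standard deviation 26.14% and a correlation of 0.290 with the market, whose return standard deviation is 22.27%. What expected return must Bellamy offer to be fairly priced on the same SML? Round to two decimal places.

MRP = (14.14% − 10.20%) / (1.42 − 0.89) = 7.4340%
R_f = 10.20% − 0.89 × 7.4340% = 3.5837%
β_Bellamy = ρ·σ_i/σ_m = 0.290 × 26.14 / 22.27 = 0.3404
E(R_Bellamy) = R_f + β × MRP = 3.5837% + 0.3404 × 7.4340% = 6.11%

6.11%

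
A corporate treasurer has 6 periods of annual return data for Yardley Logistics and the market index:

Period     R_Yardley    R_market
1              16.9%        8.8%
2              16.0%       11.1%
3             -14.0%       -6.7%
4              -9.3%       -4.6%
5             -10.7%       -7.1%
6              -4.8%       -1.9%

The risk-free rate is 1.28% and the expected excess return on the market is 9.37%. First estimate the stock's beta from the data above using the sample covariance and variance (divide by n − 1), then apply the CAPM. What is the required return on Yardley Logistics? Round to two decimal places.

17.28%

Mean R_i = (16.9 + 16.0 − 14.0 − 9.3 − 10.7 − 4.8) / 6 = -0.9833%
Mean R_m = (8.8 + 11.1 − 6.7 − 4.6 − 7.1 − 1.9) / 6 = -0.0667%
Σ(R_i − R̄_i)(R_m − R̄_m) = 547.5967  ⇒  Cov = 547.5967 / 5 = 109.5193
Σ(R_m − R̄_m)² = 320.6933  ⇒  Var(R_m) = 320.6933 / 5 = 64.1387
β = Cov / Var(R_m) = 109.5193 / 64.1387 = 1.7075
E(R) = R_f + β × MRP = 1.28% + 1.7075 × 9.37% = 17.28%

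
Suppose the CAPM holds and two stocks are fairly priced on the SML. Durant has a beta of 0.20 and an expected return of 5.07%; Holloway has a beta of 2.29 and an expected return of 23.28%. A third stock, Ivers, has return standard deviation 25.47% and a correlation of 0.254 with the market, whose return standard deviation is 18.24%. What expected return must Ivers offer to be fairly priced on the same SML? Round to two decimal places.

6.42%

MRP = (23.28% − 5.07%) / (2.29 − 0.20) = 8.7129%
R_f = 5.07% − 0.20 × 8.7129% = 3.3274%
β_Ivers = ρ·σ_i/σ_m = 0.254 × 25.47 / 18.24 = 0.3547
E(R_Ivers) = R_f + β × MRP = 3.3274% + 0.3547 × 8.7129% = 6.42%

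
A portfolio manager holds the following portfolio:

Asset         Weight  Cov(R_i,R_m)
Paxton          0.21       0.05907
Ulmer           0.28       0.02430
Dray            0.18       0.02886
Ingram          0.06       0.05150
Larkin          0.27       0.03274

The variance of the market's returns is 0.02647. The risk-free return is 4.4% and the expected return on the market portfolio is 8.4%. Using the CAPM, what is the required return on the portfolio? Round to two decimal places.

9.89%

β_Paxton = 0.05907 / 0.02647 = 2.2316
β_Ulmer = 0.02430 / 0.02647 = 0.9180
β_Dray = 0.02886 / 0.02647 = 1.0903
β_Ingram = 0.05150 / 0.02647 = 1.9456
β_Larkin = 0.03274 / 0.02647 = 1.2369
β_P = Σ w_i β_i = 0.21×2.2316 + 0.28×0.9180 + 0.18×1.0903 + 0.06×1.9456 + 0.27×1.2369 = 1.3726
MRP = 8.4% − 4.4% = 4.00%
E(R_P) = R_f + β_P × MRP = 4.4% + 1.3726 × 4.0% = 9.89%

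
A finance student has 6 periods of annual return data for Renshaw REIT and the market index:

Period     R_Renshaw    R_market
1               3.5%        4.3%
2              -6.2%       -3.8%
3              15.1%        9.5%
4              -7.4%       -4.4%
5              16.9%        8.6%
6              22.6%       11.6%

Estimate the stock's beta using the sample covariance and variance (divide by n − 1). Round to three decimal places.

1.794

Mean R_i = (3.5 − 6.2 + 15.1 − 7.4 + 16.9 + 22.6) / 6 = 7.4167%
Mean R_m = (4.3 − 3.8 + 9.5 − 4.4 + 8.6 + 11.6) / 6 = 4.3000%
Σ(R_i − R̄_i)(R_m − R̄_m) = 430.7700  ⇒  Cov = 430.7700 / 5 = 86.1540
Σ(R_m − R̄_m)² = 240.1200  ⇒  Var(R_m) = 240.1200 / 5 = 48.0240
β = Cov / Var(R_m) = 86.1540 / 48.0240 = 1.7940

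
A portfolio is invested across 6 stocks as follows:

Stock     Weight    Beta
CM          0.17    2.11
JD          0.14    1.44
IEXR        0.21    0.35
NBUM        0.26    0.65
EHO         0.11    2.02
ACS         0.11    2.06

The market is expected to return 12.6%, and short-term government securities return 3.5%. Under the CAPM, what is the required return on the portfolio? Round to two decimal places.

β_P = Σ w_i β_i = 0.17×2.11 + 0.14×1.44 + 0.21×0.35 + 0.26×0.65 + 0.11×2.02 + 0.11×2.06 = 1.2516
MRP = 12.6% − 3.5% = 9.10%
E(R_P) = R_f + β_P × MRP = 3.5% + 1.2516 × 9.1% = 14.89%

14.89%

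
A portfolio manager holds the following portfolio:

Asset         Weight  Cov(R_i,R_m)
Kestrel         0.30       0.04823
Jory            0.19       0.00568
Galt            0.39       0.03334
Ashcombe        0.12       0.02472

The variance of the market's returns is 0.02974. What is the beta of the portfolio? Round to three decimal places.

1.060

β_Kestrel = 0.04823 / 0.02974 = 1.6217
β_Jory = 0.00568 / 0.02974 = 0.1910
β_Galt = 0.03334 / 0.02974 = 1.1210
β_Ashcombe = 0.02472 / 0.02974 = 0.8312
β_P = Σ w_i β_i = 0.30×1.6217 + 0.19×0.1910 + 0.39×1.1210 + 0.12×0.8312 = 1.0597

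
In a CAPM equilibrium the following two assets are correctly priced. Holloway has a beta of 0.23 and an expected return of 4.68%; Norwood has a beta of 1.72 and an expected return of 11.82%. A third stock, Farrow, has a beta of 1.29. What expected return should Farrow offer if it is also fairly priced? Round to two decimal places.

MRP (SML slope) = (11.82% − 4.68%) / (1.72 − 0.23) = 7.14% / 1.49 = 4.7919%
R_f (intercept) = 4.68% − 0.23 × 4.7919% = 3.5779%
E(R_Farrow) = R_f + β × MRP = 3.5779% + 1.29 × 4.7919% = 9.76%

9.76%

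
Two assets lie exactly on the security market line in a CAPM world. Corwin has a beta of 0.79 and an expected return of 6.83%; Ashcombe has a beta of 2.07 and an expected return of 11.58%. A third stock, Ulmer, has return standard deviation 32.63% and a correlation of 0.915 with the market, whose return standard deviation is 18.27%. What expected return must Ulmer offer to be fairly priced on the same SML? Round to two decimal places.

9.96%

MRP = (11.58% − 6.83%) / (2.07 − 0.79) = 3.7109%
R_f = 6.83% − 0.79 × 3.7109% = 3.8984%
β_Ulmer = ρ·σ_i/σ_m = 0.915 × 32.63 / 18.27 = 1.6342
E(R_Ulmer) = R_f + β × MRP = 3.8984% + 1.6342 × 3.7109% = 9.96%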